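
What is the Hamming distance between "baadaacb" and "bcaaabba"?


Comparing "baadaacb" and "bcaaabba" position by position:
  Position 0: 'b' vs 'b' => same
  Position 1: 'a' vs 'c' => differ
  Position 2: 'a' vs 'a' => same
  Position 3: 'd' vs 'a' => differ
  Position 4: 'a' vs 'a' => same
  Position 5: 'a' vs 'b' => differ
  Position 6: 'c' vs 'b' => differ
  Position 7: 'b' vs 'a' => differ
Total differences (Hamming distance): 5

5


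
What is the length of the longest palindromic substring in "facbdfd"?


Input: "facbdfd"
Checking substrings for palindromes:
  [4:7] "dfd" (len 3) => palindrome
Longest palindromic substring: "dfd" with length 3

3


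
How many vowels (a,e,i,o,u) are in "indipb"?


Input: indipb
Checking each character:
  'i' at position 0: vowel (running total: 1)
  'n' at position 1: consonant
  'd' at position 2: consonant
  'i' at position 3: vowel (running total: 2)
  'p' at position 4: consonant
  'b' at position 5: consonant
Total vowels: 2

2


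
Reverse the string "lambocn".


Input: lambocn
Reading characters right to left:
  Position 6: 'n'
  Position 5: 'c'
  Position 4: 'o'
  Position 3: 'b'
  Position 2: 'm'
  Position 1: 'a'
  Position 0: 'l'
Reversed: ncobmal

ncobmal


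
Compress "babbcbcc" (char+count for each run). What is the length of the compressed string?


Input: babbcbcc
Runs:
  'b' x 1 => "b1"
  'a' x 1 => "a1"
  'b' x 2 => "b2"
  'c' x 1 => "c1"
  'b' x 1 => "b1"
  'c' x 2 => "c2"
Compressed: "b1a1b2c1b1c2"
Compressed length: 12

12


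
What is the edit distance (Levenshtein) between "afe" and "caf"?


Computing edit distance: "afe" -> "caf"
DP table:
           c    a    f
      0    1    2    3
  a   1    1    1    2
  f   2    2    2    1
  e   3    3    3    2
Edit distance = dp[3][3] = 2

2


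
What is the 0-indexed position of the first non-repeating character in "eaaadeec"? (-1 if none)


Input: eaaadeec
Character frequencies:
  'a': 3
  'c': 1
  'd': 1
  'e': 3
Scanning left to right for freq == 1:
  Position 0 ('e'): freq=3, skip
  Position 1 ('a'): freq=3, skip
  Position 2 ('a'): freq=3, skip
  Position 3 ('a'): freq=3, skip
  Position 4 ('d'): unique! => answer = 4

4


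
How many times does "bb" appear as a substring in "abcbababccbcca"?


Searching for "bb" in "abcbababccbcca"
Scanning each position:
  Position 0: "ab" => no
  Position 1: "bc" => no
  Position 2: "cb" => no
  Position 3: "ba" => no
  Position 4: "ab" => no
  Position 5: "ba" => no
  Position 6: "ab" => no
  Position 7: "bc" => no
  Position 8: "cc" => no
  Position 9: "cb" => no
  Position 10: "bc" => no
  Position 11: "cc" => no
  Position 12: "ca" => no
Total occurrences: 0

0


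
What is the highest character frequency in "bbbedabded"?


Input: bbbedabded
Character counts:
  'a': 1
  'b': 4
  'd': 3
  'e': 2
Maximum frequency: 4

4


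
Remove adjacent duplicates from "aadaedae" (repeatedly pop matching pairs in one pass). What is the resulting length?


Input: aadaedae
Stack-based adjacent duplicate removal:
  Read 'a': push. Stack: a
  Read 'a': matches stack top 'a' => pop. Stack: (empty)
  Read 'd': push. Stack: d
  Read 'a': push. Stack: da
  Read 'e': push. Stack: dae
  Read 'd': push. Stack: daed
  Read 'a': push. Stack: daeda
  Read 'e': push. Stack: daedae
Final stack: "daedae" (length 6)

6


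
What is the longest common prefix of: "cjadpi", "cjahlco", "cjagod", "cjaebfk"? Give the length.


Words: cjadpi, cjahlco, cjagod, cjaebfk
  Position 0: all 'c' => match
  Position 1: all 'j' => match
  Position 2: all 'a' => match
  Position 3: ('d', 'h', 'g', 'e') => mismatch, stop
LCP = "cja" (length 3)

3


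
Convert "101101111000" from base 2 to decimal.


Input: "101101111000" in base 2
Positional expansion:
  Digit '1' (value 1) x 2^11 = 2048
  Digit '0' (value 0) x 2^10 = 0
  Digit '1' (value 1) x 2^9 = 512
  Digit '1' (value 1) x 2^8 = 256
  Digit '0' (value 0) x 2^7 = 0
  Digit '1' (value 1) x 2^6 = 64
  Digit '1' (value 1) x 2^5 = 32
  Digit '1' (value 1) x 2^4 = 16
  Digit '1' (value 1) x 2^3 = 8
  Digit '0' (value 0) x 2^2 = 0
  Digit '0' (value 0) x 2^1 = 0
  Digit '0' (value 0) x 2^0 = 0
Sum = 2936

2936


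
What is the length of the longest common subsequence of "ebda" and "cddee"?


LCS of "ebda" and "cddee"
DP table:
           c    d    d    e    e
      0    0    0    0    0    0
  e   0    0    0    0    1    1
  b   0    0    0    0    1    1
  d   0    0    1    1    1    1
  a   0    0    1    1    1    1
LCS length = dp[4][5] = 1

1


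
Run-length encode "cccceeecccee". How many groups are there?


Input: cccceeecccee
Scanning for consecutive runs:
  Group 1: 'c' x 4 (positions 0-3)
  Group 2: 'e' x 3 (positions 4-6)
  Group 3: 'c' x 3 (positions 7-9)
  Group 4: 'e' x 2 (positions 10-11)
Total groups: 4

4


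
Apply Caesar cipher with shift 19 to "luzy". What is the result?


Caesar cipher: shift "luzy" by 19
  'l' (pos 11) + 19 = pos 4 = 'e'
  'u' (pos 20) + 19 = pos 13 = 'n'
  'z' (pos 25) + 19 = pos 18 = 's'
  'y' (pos 24) + 19 = pos 17 = 'r'
Result: ensr

ensr


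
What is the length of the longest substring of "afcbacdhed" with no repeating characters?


Input: "afcbacdhed"
Sliding window (track last position of each char):
  Position 0 ('a'): window [0,0] length 1 -- new best
  Position 1 ('f'): window [0,1] length 2 -- new best
  Position 2 ('c'): window [0,2] length 3 -- new best
  Position 3 ('b'): window [0,3] length 4 -- new best
  Position 4 ('a'): repeat (last at 0), move window start to 1
  Position 4 ('a'): window [1,4] length 4
  Position 5 ('c'): repeat (last at 2), move window start to 3
  Position 5 ('c'): window [3,5] length 3
  Position 6 ('d'): window [3,6] length 4
  Position 7 ('h'): window [3,7] length 5 -- new best
  Position 8 ('e'): window [3,8] length 6 -- new best
  Position 9 ('d'): repeat (last at 6), move window start to 7
  Position 9 ('d'): window [7,9] length 3
Longest substring with no repeats: "bacdhe" with length 6

6


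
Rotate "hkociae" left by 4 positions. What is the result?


Input: "hkociae", rotate left by 4
First 4 characters: "hkoc"
Remaining characters: "iae"
Concatenate remaining + first: "iae" + "hkoc" = "iaehkoc"

iaehkoc


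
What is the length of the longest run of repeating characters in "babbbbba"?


Input: "babbbbba"
Scanning for longest run:
  Position 1 ('a'): new char, reset run to 1
  Position 2 ('b'): new char, reset run to 1
  Position 3 ('b'): continues run of 'b', length=2
  Position 4 ('b'): continues run of 'b', length=3
  Position 5 ('b'): continues run of 'b', length=4
  Position 6 ('b'): continues run of 'b', length=5
  Position 7 ('a'): new char, reset run to 1
Longest run: 'b' with length 5

5


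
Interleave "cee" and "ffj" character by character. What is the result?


Interleaving "cee" and "ffj":
  Position 0: 'c' from first, 'f' from second => "cf"
  Position 1: 'e' from first, 'f' from second => "ef"
  Position 2: 'e' from first, 'j' from second => "ej"
Result: cfefej

cfefej


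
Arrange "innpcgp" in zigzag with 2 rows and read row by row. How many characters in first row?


Zigzag "innpcgp" into 2 rows:
Placing characters:
  'i' => row 0
  'n' => row 1
  'n' => row 0
  'p' => row 1
  'c' => row 0
  'g' => row 1
  'p' => row 0
Rows:
  Row 0: "incp"
  Row 1: "npg"
First row length: 4

4


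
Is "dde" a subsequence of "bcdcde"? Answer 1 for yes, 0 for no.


Check if "dde" is a subsequence of "bcdcde"
Greedy scan:
  Position 0 ('b'): no match needed
  Position 1 ('c'): no match needed
  Position 2 ('d'): matches sub[0] = 'd'
  Position 3 ('c'): no match needed
  Position 4 ('d'): matches sub[1] = 'd'
  Position 5 ('e'): matches sub[2] = 'e'
All 3 characters matched => is a subsequence

1


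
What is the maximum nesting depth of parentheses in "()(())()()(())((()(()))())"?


Input: "()(())()()(())((()(()))())"
Tracking depth:
  Position 0 '(': depth becomes 1
  Position 1 ')': depth becomes 0
  Position 2 '(': depth becomes 1
  Position 3 '(': depth becomes 2
  Position 4 ')': depth becomes 1
  Position 5 ')': depth becomes 0
  Position 6 '(': depth becomes 1
  Position 7 ')': depth becomes 0
  Position 8 '(': depth becomes 1
  Position 9 ')': depth becomes 0
  Position 10 '(': depth becomes 1
  Position 11 '(': depth becomes 2
  Position 12 ')': depth becomes 1
  Position 13 ')': depth becomes 0
  Position 14 '(': depth becomes 1
  Position 15 '(': depth becomes 2
  Position 16 '(': depth becomes 3
  Position 17 ')': depth becomes 2
  Position 18 '(': depth becomes 3
  Position 19 '(': depth becomes 4
  Position 20 ')': depth becomes 3
  Position 21 ')': depth becomes 2
  Position 22 ')': depth becomes 1
  Position 23 '(': depth becomes 2
  Position 24 ')': depth becomes 1
  Position 25 ')': depth becomes 0
Maximum depth reached: 4

4


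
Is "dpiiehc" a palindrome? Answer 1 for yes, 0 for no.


Input: dpiiehc
Reversed: cheiipd
  Compare pos 0 ('d') with pos 6 ('c'): MISMATCH
  Compare pos 1 ('p') with pos 5 ('h'): MISMATCH
  Compare pos 2 ('i') with pos 4 ('e'): MISMATCH
Result: not a palindrome

0


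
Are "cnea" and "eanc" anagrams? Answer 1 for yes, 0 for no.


Strings: "cnea", "eanc"
Sorted first:  acen
Sorted second: acen
Sorted forms match => anagrams

1


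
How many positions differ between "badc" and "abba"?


Comparing "badc" and "abba" position by position:
  Position 0: 'b' vs 'a' => DIFFER
  Position 1: 'a' vs 'b' => DIFFER
  Position 2: 'd' vs 'b' => DIFFER
  Position 3: 'c' vs 'a' => DIFFER
Positions that differ: 4

4


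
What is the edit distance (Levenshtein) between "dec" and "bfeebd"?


Computing edit distance: "dec" -> "bfeebd"
DP table:
           b    f    e    e    b    d
      0    1    2    3    4    5    6
  d   1    1    2    3    4    5    5
  e   2    2    2    2    3    4    5
  c   3    3    3    3    3    4    5
Edit distance = dp[3][6] = 5

5


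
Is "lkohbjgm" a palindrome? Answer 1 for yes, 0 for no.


Input: lkohbjgm
Reversed: mgjbhokl
  Compare pos 0 ('l') with pos 7 ('m'): MISMATCH
  Compare pos 1 ('k') with pos 6 ('g'): MISMATCH
  Compare pos 2 ('o') with pos 5 ('j'): MISMATCH
  Compare pos 3 ('h') with pos 4 ('b'): MISMATCH
Result: not a palindrome

0


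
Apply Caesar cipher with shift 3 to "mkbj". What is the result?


Caesar cipher: shift "mkbj" by 3
  'm' (pos 12) + 3 = pos 15 = 'p'
  'k' (pos 10) + 3 = pos 13 = 'n'
  'b' (pos 1) + 3 = pos 4 = 'e'
  'j' (pos 9) + 3 = pos 12 = 'm'
Result: pnem

pnem


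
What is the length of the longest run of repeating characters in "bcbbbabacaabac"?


Input: "bcbbbabacaabac"
Scanning for longest run:
  Position 1 ('c'): new char, reset run to 1
  Position 2 ('b'): new char, reset run to 1
  Position 3 ('b'): continues run of 'b', length=2
  Position 4 ('b'): continues run of 'b', length=3
  Position 5 ('a'): new char, reset run to 1
  Position 6 ('b'): new char, reset run to 1
  Position 7 ('a'): new char, reset run to 1
  Position 8 ('c'): new char, reset run to 1
  Position 9 ('a'): new char, reset run to 1
  Position 10 ('a'): continues run of 'a', length=2
  Position 11 ('b'): new char, reset run to 1
  Position 12 ('a'): new char, reset run to 1
  Position 13 ('c'): new char, reset run to 1
Longest run: 'b' with length 3

3


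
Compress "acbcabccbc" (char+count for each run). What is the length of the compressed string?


Input: acbcabccbc
Runs:
  'a' x 1 => "a1"
  'c' x 1 => "c1"
  'b' x 1 => "b1"
  'c' x 1 => "c1"
  'a' x 1 => "a1"
  'b' x 1 => "b1"
  'c' x 2 => "c2"
  'b' x 1 => "b1"
  'c' x 1 => "c1"
Compressed: "a1c1b1c1a1b1c2b1c1"
Compressed length: 18

18


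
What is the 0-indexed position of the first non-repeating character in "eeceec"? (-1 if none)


Input: eeceec
Character frequencies:
  'c': 2
  'e': 4
Scanning left to right for freq == 1:
  Position 0 ('e'): freq=4, skip
  Position 1 ('e'): freq=4, skip
  Position 2 ('c'): freq=2, skip
  Position 3 ('e'): freq=4, skip
  Position 4 ('e'): freq=4, skip
  Position 5 ('c'): freq=2, skip
  No unique character found => answer = -1

-1


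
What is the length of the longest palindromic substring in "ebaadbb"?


Input: "ebaadbb"
Checking substrings for palindromes:
  [2:4] "aa" (len 2) => palindrome
  [5:7] "bb" (len 2) => palindrome
Longest palindromic substring: "aa" with length 2

2


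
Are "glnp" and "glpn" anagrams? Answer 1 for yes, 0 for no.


Strings: "glnp", "glpn"
Sorted first:  glnp
Sorted second: glnp
Sorted forms match => anagrams

1


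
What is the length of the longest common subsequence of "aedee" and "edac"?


LCS of "aedee" and "edac"
DP table:
           e    d    a    c
      0    0    0    0    0
  a   0    0    0    1    1
  e   0    1    1    1    1
  d   0    1    2    2    2
  e   0    1    2    2    2
  e   0    1    2    2    2
LCS length = dp[5][4] = 2

2


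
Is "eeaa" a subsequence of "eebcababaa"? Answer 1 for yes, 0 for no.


Check if "eeaa" is a subsequence of "eebcababaa"
Greedy scan:
  Position 0 ('e'): matches sub[0] = 'e'
  Position 1 ('e'): matches sub[1] = 'e'
  Position 2 ('b'): no match needed
  Position 3 ('c'): no match needed
  Position 4 ('a'): matches sub[2] = 'a'
  Position 5 ('b'): no match needed
  Position 6 ('a'): matches sub[3] = 'a'
  Position 7 ('b'): no match needed
  Position 8 ('a'): no match needed
  Position 9 ('a'): no match needed
All 4 characters matched => is a subsequence

1


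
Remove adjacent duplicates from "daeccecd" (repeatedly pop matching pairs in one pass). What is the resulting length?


Input: daeccecd
Stack-based adjacent duplicate removal:
  Read 'd': push. Stack: d
  Read 'a': push. Stack: da
  Read 'e': push. Stack: dae
  Read 'c': push. Stack: daec
  Read 'c': matches stack top 'c' => pop. Stack: dae
  Read 'e': matches stack top 'e' => pop. Stack: da
  Read 'c': push. Stack: dac
  Read 'd': push. Stack: dacd
Final stack: "dacd" (length 4)

4


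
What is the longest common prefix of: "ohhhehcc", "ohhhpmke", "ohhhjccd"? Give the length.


Words: ohhhehcc, ohhhpmke, ohhhjccd
  Position 0: all 'o' => match
  Position 1: all 'h' => match
  Position 2: all 'h' => match
  Position 3: all 'h' => match
  Position 4: ('e', 'p', 'j') => mismatch, stop
LCP = "ohhh" (length 4)

4


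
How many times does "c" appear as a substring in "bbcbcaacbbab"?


Searching for "c" in "bbcbcaacbbab"
Scanning each position:
  Position 0: "b" => no
  Position 1: "b" => no
  Position 2: "c" => MATCH
  Position 3: "b" => no
  Position 4: "c" => MATCH
  Position 5: "a" => no
  Position 6: "a" => no
  Position 7: "c" => MATCH
  Position 8: "b" => no
  Position 9: "b" => no
  Position 10: "a" => no
  Position 11: "b" => no
Total occurrences: 3

3


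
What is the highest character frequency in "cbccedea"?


Input: cbccedea
Character counts:
  'a': 1
  'b': 1
  'c': 3
  'd': 1
  'e': 2
Maximum frequency: 3

3


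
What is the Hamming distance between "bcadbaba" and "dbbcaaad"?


Comparing "bcadbaba" and "dbbcaaad" position by position:
  Position 0: 'b' vs 'd' => differ
  Position 1: 'c' vs 'b' => differ
  Position 2: 'a' vs 'b' => differ
  Position 3: 'd' vs 'c' => differ
  Position 4: 'b' vs 'a' => differ
  Position 5: 'a' vs 'a' => same
  Position 6: 'b' vs 'a' => differ
  Position 7: 'a' vs 'd' => differ
Total differences (Hamming distance): 7

7


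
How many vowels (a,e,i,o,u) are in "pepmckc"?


Input: pepmckc
Checking each character:
  'p' at position 0: consonant
  'e' at position 1: vowel (running total: 1)
  'p' at position 2: consonant
  'm' at position 3: consonant
  'c' at position 4: consonant
  'k' at position 5: consonant
  'c' at position 6: consonant
Total vowels: 1

1


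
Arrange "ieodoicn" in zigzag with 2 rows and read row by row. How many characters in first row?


Zigzag "ieodoicn" into 2 rows:
Placing characters:
  'i' => row 0
  'e' => row 1
  'o' => row 0
  'd' => row 1
  'o' => row 0
  'i' => row 1
  'c' => row 0
  'n' => row 1
Rows:
  Row 0: "iooc"
  Row 1: "edin"
First row length: 4

4


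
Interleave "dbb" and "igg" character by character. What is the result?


Interleaving "dbb" and "igg":
  Position 0: 'd' from first, 'i' from second => "di"
  Position 1: 'b' from first, 'g' from second => "bg"
  Position 2: 'b' from first, 'g' from second => "bg"
Result: dibgbg

dibgbg


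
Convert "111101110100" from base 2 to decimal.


Input: "111101110100" in base 2
Positional expansion:
  Digit '1' (value 1) x 2^11 = 2048
  Digit '1' (value 1) x 2^10 = 1024
  Digit '1' (value 1) x 2^9 = 512
  Digit '1' (value 1) x 2^8 = 256
  Digit '0' (value 0) x 2^7 = 0
  Digit '1' (value 1) x 2^6 = 64
  Digit '1' (value 1) x 2^5 = 32
  Digit '1' (value 1) x 2^4 = 16
  Digit '0' (value 0) x 2^3 = 0
  Digit '1' (value 1) x 2^2 = 4
  Digit '0' (value 0) x 2^1 = 0
  Digit '0' (value 0) x 2^0 = 0
Sum = 3956

3956


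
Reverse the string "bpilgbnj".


Input: bpilgbnj
Reading characters right to left:
  Position 7: 'j'
  Position 6: 'n'
  Position 5: 'b'
  Position 4: 'g'
  Position 3: 'l'
  Position 2: 'i'
  Position 1: 'p'
  Position 0: 'b'
Reversed: jnbglipb

jnbglipb


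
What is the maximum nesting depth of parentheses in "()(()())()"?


Input: "()(()())()"
Tracking depth:
  Position 0 '(': depth becomes 1
  Position 1 ')': depth becomes 0
  Position 2 '(': depth becomes 1
  Position 3 '(': depth becomes 2
  Position 4 ')': depth becomes 1
  Position 5 '(': depth becomes 2
  Position 6 ')': depth becomes 1
  Position 7 ')': depth becomes 0
  Position 8 '(': depth becomes 1
  Position 9 ')': depth becomes 0
Maximum depth reached: 2

2


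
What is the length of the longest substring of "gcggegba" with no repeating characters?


Input: "gcggegba"
Sliding window (track last position of each char):
  Position 0 ('g'): window [0,0] length 1 -- new best
  Position 1 ('c'): window [0,1] length 2 -- new best
  Position 2 ('g'): repeat (last at 0), move window start to 1
  Position 2 ('g'): window [1,2] length 2
  Position 3 ('g'): repeat (last at 2), move window start to 3
  Position 3 ('g'): window [3,3] length 1
  Position 4 ('e'): window [3,4] length 2
  Position 5 ('g'): repeat (last at 3), move window start to 4
  Position 5 ('g'): window [4,5] length 2
  Position 6 ('b'): window [4,6] length 3 -- new best
  Position 7 ('a'): window [4,7] length 4 -- new best
Longest substring with no repeats: "egba" with length 4

4


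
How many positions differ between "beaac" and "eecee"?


Comparing "beaac" and "eecee" position by position:
  Position 0: 'b' vs 'e' => DIFFER
  Position 1: 'e' vs 'e' => same
  Position 2: 'a' vs 'c' => DIFFER
  Position 3: 'a' vs 'e' => DIFFER
  Position 4: 'c' vs 'e' => DIFFER
Positions that differ: 4

4


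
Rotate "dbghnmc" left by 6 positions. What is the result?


Input: "dbghnmc", rotate left by 6
First 6 characters: "dbghnm"
Remaining characters: "c"
Concatenate remaining + first: "c" + "dbghnm" = "cdbghnm"

cdbghnm


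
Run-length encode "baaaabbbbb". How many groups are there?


Input: baaaabbbbb
Scanning for consecutive runs:
  Group 1: 'b' x 1 (positions 0-0)
  Group 2: 'a' x 4 (positions 1-4)
  Group 3: 'b' x 5 (positions 5-9)
Total groups: 3

3


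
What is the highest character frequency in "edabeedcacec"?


Input: edabeedcacec
Character counts:
  'a': 2
  'b': 1
  'c': 3
  'd': 2
  'e': 4
Maximum frequency: 4

4


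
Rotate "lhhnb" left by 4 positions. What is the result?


Input: "lhhnb", rotate left by 4
First 4 characters: "lhhn"
Remaining characters: "b"
Concatenate remaining + first: "b" + "lhhn" = "blhhn"

blhhn


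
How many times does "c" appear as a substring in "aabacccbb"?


Searching for "c" in "aabacccbb"
Scanning each position:
  Position 0: "a" => no
  Position 1: "a" => no
  Position 2: "b" => no
  Position 3: "a" => no
  Position 4: "c" => MATCH
  Position 5: "c" => MATCH
  Position 6: "c" => MATCH
  Position 7: "b" => no
  Position 8: "b" => no
Total occurrences: 3

3


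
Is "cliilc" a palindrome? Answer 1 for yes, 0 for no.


Input: cliilc
Reversed: cliilc
  Compare pos 0 ('c') with pos 5 ('c'): match
  Compare pos 1 ('l') with pos 4 ('l'): match
  Compare pos 2 ('i') with pos 3 ('i'): match
Result: palindrome

1


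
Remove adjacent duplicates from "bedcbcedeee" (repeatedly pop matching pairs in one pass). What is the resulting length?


Input: bedcbcedeee
Stack-based adjacent duplicate removal:
  Read 'b': push. Stack: b
  Read 'e': push. Stack: be
  Read 'd': push. Stack: bed
  Read 'c': push. Stack: bedc
  Read 'b': push. Stack: bedcb
  Read 'c': push. Stack: bedcbc
  Read 'e': push. Stack: bedcbce
  Read 'd': push. Stack: bedcbced
  Read 'e': push. Stack: bedcbcede
  Read 'e': matches stack top 'e' => pop. Stack: bedcbced
  Read 'e': push. Stack: bedcbcede
Final stack: "bedcbcede" (length 9)

9


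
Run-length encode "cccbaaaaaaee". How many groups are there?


Input: cccbaaaaaaee
Scanning for consecutive runs:
  Group 1: 'c' x 3 (positions 0-2)
  Group 2: 'b' x 1 (positions 3-3)
  Group 3: 'a' x 6 (positions 4-9)
  Group 4: 'e' x 2 (positions 10-11)
Total groups: 4

4


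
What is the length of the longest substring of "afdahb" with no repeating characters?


Input: "afdahb"
Sliding window (track last position of each char):
  Position 0 ('a'): window [0,0] length 1 -- new best
  Position 1 ('f'): window [0,1] length 2 -- new best
  Position 2 ('d'): window [0,2] length 3 -- new best
  Position 3 ('a'): repeat (last at 0), move window start to 1
  Position 3 ('a'): window [1,3] length 3
  Position 4 ('h'): window [1,4] length 4 -- new best
  Position 5 ('b'): window [1,5] length 5 -- new best
Longest substring with no repeats: "fdahb" with length 5

5


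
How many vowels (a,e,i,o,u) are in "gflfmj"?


Input: gflfmj
Checking each character:
  'g' at position 0: consonant
  'f' at position 1: consonant
  'l' at position 2: consonant
  'f' at position 3: consonant
  'm' at position 4: consonant
  'j' at position 5: consonant
Total vowels: 0

0


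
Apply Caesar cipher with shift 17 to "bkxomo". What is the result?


Caesar cipher: shift "bkxomo" by 17
  'b' (pos 1) + 17 = pos 18 = 's'
  'k' (pos 10) + 17 = pos 1 = 'b'
  'x' (pos 23) + 17 = pos 14 = 'o'
  'o' (pos 14) + 17 = pos 5 = 'f'
  'm' (pos 12) + 17 = pos 3 = 'd'
  'o' (pos 14) + 17 = pos 5 = 'f'
Result: sbofdf

sbofdf


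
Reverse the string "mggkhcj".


Input: mggkhcj
Reading characters right to left:
  Position 6: 'j'
  Position 5: 'c'
  Position 4: 'h'
  Position 3: 'k'
  Position 2: 'g'
  Position 1: 'g'
  Position 0: 'm'
Reversed: jchkggm

jchkggm


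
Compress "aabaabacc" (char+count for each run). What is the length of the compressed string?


Input: aabaabacc
Runs:
  'a' x 2 => "a2"
  'b' x 1 => "b1"
  'a' x 2 => "a2"
  'b' x 1 => "b1"
  'a' x 1 => "a1"
  'c' x 2 => "c2"
Compressed: "a2b1a2b1a1c2"
Compressed length: 12

12


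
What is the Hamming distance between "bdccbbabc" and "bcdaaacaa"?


Comparing "bdccbbabc" and "bcdaaacaa" position by position:
  Position 0: 'b' vs 'b' => same
  Position 1: 'd' vs 'c' => differ
  Position 2: 'c' vs 'd' => differ
  Position 3: 'c' vs 'a' => differ
  Position 4: 'b' vs 'a' => differ
  Position 5: 'b' vs 'a' => differ
  Position 6: 'a' vs 'c' => differ
  Position 7: 'b' vs 'a' => differ
  Position 8: 'c' vs 'a' => differ
Total differences (Hamming distance): 8

8


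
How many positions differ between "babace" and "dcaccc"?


Comparing "babace" and "dcaccc" position by position:
  Position 0: 'b' vs 'd' => DIFFER
  Position 1: 'a' vs 'c' => DIFFER
  Position 2: 'b' vs 'a' => DIFFER
  Position 3: 'a' vs 'c' => DIFFER
  Position 4: 'c' vs 'c' => same
  Position 5: 'e' vs 'c' => DIFFER
Positions that differ: 5

5


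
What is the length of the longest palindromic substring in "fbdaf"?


Input: "fbdaf"
Checking substrings for palindromes:
  No multi-char palindromic substrings found
Longest palindromic substring: "f" with length 1

1


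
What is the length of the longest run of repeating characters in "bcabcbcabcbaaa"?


Input: "bcabcbcabcbaaa"
Scanning for longest run:
  Position 1 ('c'): new char, reset run to 1
  Position 2 ('a'): new char, reset run to 1
  Position 3 ('b'): new char, reset run to 1
  Position 4 ('c'): new char, reset run to 1
  Position 5 ('b'): new char, reset run to 1
  Position 6 ('c'): new char, reset run to 1
  Position 7 ('a'): new char, reset run to 1
  Position 8 ('b'): new char, reset run to 1
  Position 9 ('c'): new char, reset run to 1
  Position 10 ('b'): new char, reset run to 1
  Position 11 ('a'): new char, reset run to 1
  Position 12 ('a'): continues run of 'a', length=2
  Position 13 ('a'): continues run of 'a', length=3
Longest run: 'a' with length 3

3


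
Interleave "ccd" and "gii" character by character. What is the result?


Interleaving "ccd" and "gii":
  Position 0: 'c' from first, 'g' from second => "cg"
  Position 1: 'c' from first, 'i' from second => "ci"
  Position 2: 'd' from first, 'i' from second => "di"
Result: cgcidi

cgcidi


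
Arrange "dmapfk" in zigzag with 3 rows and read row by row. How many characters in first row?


Zigzag "dmapfk" into 3 rows:
Placing characters:
  'd' => row 0
  'm' => row 1
  'a' => row 2
  'p' => row 1
  'f' => row 0
  'k' => row 1
Rows:
  Row 0: "df"
  Row 1: "mpk"
  Row 2: "a"
First row length: 2

2


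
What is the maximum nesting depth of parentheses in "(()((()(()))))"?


Input: "(()((()(()))))"
Tracking depth:
  Position 0 '(': depth becomes 1
  Position 1 '(': depth becomes 2
  Position 2 ')': depth becomes 1
  Position 3 '(': depth becomes 2
  Position 4 '(': depth becomes 3
  Position 5 '(': depth becomes 4
  Position 6 ')': depth becomes 3
  Position 7 '(': depth becomes 4
  Position 8 '(': depth becomes 5
  Position 9 ')': depth becomes 4
  Position 10 ')': depth becomes 3
  Position 11 ')': depth becomes 2
  Position 12 ')': depth becomes 1
  Position 13 ')': depth becomes 0
Maximum depth reached: 5

5


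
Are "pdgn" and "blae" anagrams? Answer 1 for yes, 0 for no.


Strings: "pdgn", "blae"
Sorted first:  dgnp
Sorted second: abel
Differ at position 0: 'd' vs 'a' => not anagrams

0


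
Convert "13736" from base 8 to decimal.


Input: "13736" in base 8
Positional expansion:
  Digit '1' (value 1) x 8^4 = 4096
  Digit '3' (value 3) x 8^3 = 1536
  Digit '7' (value 7) x 8^2 = 448
  Digit '3' (value 3) x 8^1 = 24
  Digit '6' (value 6) x 8^0 = 6
Sum = 6110

6110


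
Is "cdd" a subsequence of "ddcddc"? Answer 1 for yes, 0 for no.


Check if "cdd" is a subsequence of "ddcddc"
Greedy scan:
  Position 0 ('d'): no match needed
  Position 1 ('d'): no match needed
  Position 2 ('c'): matches sub[0] = 'c'
  Position 3 ('d'): matches sub[1] = 'd'
  Position 4 ('d'): matches sub[2] = 'd'
  Position 5 ('c'): no match needed
All 3 characters matched => is a subsequence

1


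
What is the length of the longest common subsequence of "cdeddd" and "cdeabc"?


LCS of "cdeddd" and "cdeabc"
DP table:
           c    d    e    a    b    c
      0    0    0    0    0    0    0
  c   0    1    1    1    1    1    1
  d   0    1    2    2    2    2    2
  e   0    1    2    3    3    3    3
  d   0    1    2    3    3    3    3
  d   0    1    2    3    3    3    3
  d   0    1    2    3    3    3    3
LCS length = dp[6][6] = 3

3


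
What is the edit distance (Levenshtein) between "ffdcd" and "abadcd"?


Computing edit distance: "ffdcd" -> "abadcd"
DP table:
           a    b    a    d    c    d
      0    1    2    3    4    5    6
  f   1    1    2    3    4    5    6
  f   2    2    2    3    4    5    6
  d   3    3    3    3    3    4    5
  c   4    4    4    4    4    3    4
  d   5    5    5    5    4    4    3
Edit distance = dp[5][6] = 3

3


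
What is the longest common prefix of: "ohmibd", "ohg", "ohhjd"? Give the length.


Words: ohmibd, ohg, ohhjd
  Position 0: all 'o' => match
  Position 1: all 'h' => match
  Position 2: ('m', 'g', 'h') => mismatch, stop
LCP = "oh" (length 2)

2


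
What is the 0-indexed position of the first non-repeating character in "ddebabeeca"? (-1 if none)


Input: ddebabeeca
Character frequencies:
  'a': 2
  'b': 2
  'c': 1
  'd': 2
  'e': 3
Scanning left to right for freq == 1:
  Position 0 ('d'): freq=2, skip
  Position 1 ('d'): freq=2, skip
  Position 2 ('e'): freq=3, skip
  Position 3 ('b'): freq=2, skip
  Position 4 ('a'): freq=2, skip
  Position 5 ('b'): freq=2, skip
  Position 6 ('e'): freq=3, skip
  Position 7 ('e'): freq=3, skip
  Position 8 ('c'): unique! => answer = 8

8


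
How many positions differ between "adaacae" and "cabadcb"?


Comparing "adaacae" and "cabadcb" position by position:
  Position 0: 'a' vs 'c' => DIFFER
  Position 1: 'd' vs 'a' => DIFFER
  Position 2: 'a' vs 'b' => DIFFER
  Position 3: 'a' vs 'a' => same
  Position 4: 'c' vs 'd' => DIFFER
  Position 5: 'a' vs 'c' => DIFFER
  Position 6: 'e' vs 'b' => DIFFER
Positions that differ: 6

6


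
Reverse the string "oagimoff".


Input: oagimoff
Reading characters right to left:
  Position 7: 'f'
  Position 6: 'f'
  Position 5: 'o'
  Position 4: 'm'
  Position 3: 'i'
  Position 2: 'g'
  Position 1: 'a'
  Position 0: 'o'
Reversed: ffomigao

ffomigao


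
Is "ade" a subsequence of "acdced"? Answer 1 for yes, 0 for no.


Check if "ade" is a subsequence of "acdced"
Greedy scan:
  Position 0 ('a'): matches sub[0] = 'a'
  Position 1 ('c'): no match needed
  Position 2 ('d'): matches sub[1] = 'd'
  Position 3 ('c'): no match needed
  Position 4 ('e'): matches sub[2] = 'e'
  Position 5 ('d'): no match needed
All 3 characters matched => is a subsequence

1


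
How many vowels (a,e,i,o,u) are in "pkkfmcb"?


Input: pkkfmcb
Checking each character:
  'p' at position 0: consonant
  'k' at position 1: consonant
  'k' at position 2: consonant
  'f' at position 3: consonant
  'm' at position 4: consonant
  'c' at position 5: consonant
  'b' at position 6: consonant
Total vowels: 0

0


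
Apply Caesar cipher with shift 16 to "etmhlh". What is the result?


Caesar cipher: shift "etmhlh" by 16
  'e' (pos 4) + 16 = pos 20 = 'u'
  't' (pos 19) + 16 = pos 9 = 'j'
  'm' (pos 12) + 16 = pos 2 = 'c'
  'h' (pos 7) + 16 = pos 23 = 'x'
  'l' (pos 11) + 16 = pos 1 = 'b'
  'h' (pos 7) + 16 = pos 23 = 'x'
Result: ujcxbx

ujcxbx


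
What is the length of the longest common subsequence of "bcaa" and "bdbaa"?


LCS of "bcaa" and "bdbaa"
DP table:
           b    d    b    a    a
      0    0    0    0    0    0
  b   0    1    1    1    1    1
  c   0    1    1    1    1    1
  a   0    1    1    1    2    2
  a   0    1    1    1    2    3
LCS length = dp[4][5] = 3

3


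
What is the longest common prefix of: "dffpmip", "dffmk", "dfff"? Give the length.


Words: dffpmip, dffmk, dfff
  Position 0: all 'd' => match
  Position 1: all 'f' => match
  Position 2: all 'f' => match
  Position 3: ('p', 'm', 'f') => mismatch, stop
LCP = "dff" (length 3)

3


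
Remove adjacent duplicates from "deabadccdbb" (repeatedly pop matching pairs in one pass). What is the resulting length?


Input: deabadccdbb
Stack-based adjacent duplicate removal:
  Read 'd': push. Stack: d
  Read 'e': push. Stack: de
  Read 'a': push. Stack: dea
  Read 'b': push. Stack: deab
  Read 'a': push. Stack: deaba
  Read 'd': push. Stack: deabad
  Read 'c': push. Stack: deabadc
  Read 'c': matches stack top 'c' => pop. Stack: deabad
  Read 'd': matches stack top 'd' => pop. Stack: deaba
  Read 'b': push. Stack: deabab
  Read 'b': matches stack top 'b' => pop. Stack: deaba
Final stack: "deaba" (length 5)

5


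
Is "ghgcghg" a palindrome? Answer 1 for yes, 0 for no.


Input: ghgcghg
Reversed: ghgcghg
  Compare pos 0 ('g') with pos 6 ('g'): match
  Compare pos 1 ('h') with pos 5 ('h'): match
  Compare pos 2 ('g') with pos 4 ('g'): match
Result: palindrome

1


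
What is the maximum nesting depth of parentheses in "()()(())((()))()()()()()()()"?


Input: "()()(())((()))()()()()()()()"
Tracking depth:
  Position 0 '(': depth becomes 1
  Position 1 ')': depth becomes 0
  Position 2 '(': depth becomes 1
  Position 3 ')': depth becomes 0
  Position 4 '(': depth becomes 1
  Position 5 '(': depth becomes 2
  Position 6 ')': depth becomes 1
  Position 7 ')': depth becomes 0
  Position 8 '(': depth becomes 1
  Position 9 '(': depth becomes 2
  Position 10 '(': depth becomes 3
  Position 11 ')': depth becomes 2
  Position 12 ')': depth becomes 1
  Position 13 ')': depth becomes 0
  Position 14 '(': depth becomes 1
  Position 15 ')': depth becomes 0
  Position 16 '(': depth becomes 1
  Position 17 ')': depth becomes 0
  Position 18 '(': depth becomes 1
  Position 19 ')': depth becomes 0
  Position 20 '(': depth becomes 1
  Position 21 ')': depth becomes 0
  Position 22 '(': depth becomes 1
  Position 23 ')': depth becomes 0
  Position 24 '(': depth becomes 1
  Position 25 ')': depth becomes 0
  Position 26 '(': depth becomes 1
  Position 27 ')': depth becomes 0
Maximum depth reached: 3

3


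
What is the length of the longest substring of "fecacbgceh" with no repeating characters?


Input: "fecacbgceh"
Sliding window (track last position of each char):
  Position 0 ('f'): window [0,0] length 1 -- new best
  Position 1 ('e'): window [0,1] length 2 -- new best
  Position 2 ('c'): window [0,2] length 3 -- new best
  Position 3 ('a'): window [0,3] length 4 -- new best
  Position 4 ('c'): repeat (last at 2), move window start to 3
  Position 4 ('c'): window [3,4] length 2
  Position 5 ('b'): window [3,5] length 3
  Position 6 ('g'): window [3,6] length 4
  Position 7 ('c'): repeat (last at 4), move window start to 5
  Position 7 ('c'): window [5,7] length 3
  Position 8 ('e'): window [5,8] length 4
  Position 9 ('h'): window [5,9] length 5 -- new best
Longest substring with no repeats: "bgceh" with length 5

5


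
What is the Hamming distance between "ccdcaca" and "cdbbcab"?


Comparing "ccdcaca" and "cdbbcab" position by position:
  Position 0: 'c' vs 'c' => same
  Position 1: 'c' vs 'd' => differ
  Position 2: 'd' vs 'b' => differ
  Position 3: 'c' vs 'b' => differ
  Position 4: 'a' vs 'c' => differ
  Position 5: 'c' vs 'a' => differ
  Position 6: 'a' vs 'b' => differ
Total differences (Hamming distance): 6

6


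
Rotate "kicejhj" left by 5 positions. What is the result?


Input: "kicejhj", rotate left by 5
First 5 characters: "kicej"
Remaining characters: "hj"
Concatenate remaining + first: "hj" + "kicej" = "hjkicej"

hjkicej


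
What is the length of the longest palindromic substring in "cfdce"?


Input: "cfdce"
Checking substrings for palindromes:
  No multi-char palindromic substrings found
Longest palindromic substring: "c" with length 1

1


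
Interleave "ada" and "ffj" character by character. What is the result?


Interleaving "ada" and "ffj":
  Position 0: 'a' from first, 'f' from second => "af"
  Position 1: 'd' from first, 'f' from second => "df"
  Position 2: 'a' from first, 'j' from second => "aj"
Result: afdfaj

afdfaj


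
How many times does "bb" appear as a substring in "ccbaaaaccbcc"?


Searching for "bb" in "ccbaaaaccbcc"
Scanning each position:
  Position 0: "cc" => no
  Position 1: "cb" => no
  Position 2: "ba" => no
  Position 3: "aa" => no
  Position 4: "aa" => no
  Position 5: "aa" => no
  Position 6: "ac" => no
  Position 7: "cc" => no
  Position 8: "cb" => no
  Position 9: "bc" => no
  Position 10: "cc" => no
Total occurrences: 0

0


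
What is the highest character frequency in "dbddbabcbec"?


Input: dbddbabcbec
Character counts:
  'a': 1
  'b': 4
  'c': 2
  'd': 3
  'e': 1
Maximum frequency: 4

4


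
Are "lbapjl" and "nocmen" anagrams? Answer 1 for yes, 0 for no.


Strings: "lbapjl", "nocmen"
Sorted first:  abjllp
Sorted second: cemnno
Differ at position 0: 'a' vs 'c' => not anagrams

0


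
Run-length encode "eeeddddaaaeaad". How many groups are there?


Input: eeeddddaaaeaad
Scanning for consecutive runs:
  Group 1: 'e' x 3 (positions 0-2)
  Group 2: 'd' x 4 (positions 3-6)
  Group 3: 'a' x 3 (positions 7-9)
  Group 4: 'e' x 1 (positions 10-10)
  Group 5: 'a' x 2 (positions 11-12)
  Group 6: 'd' x 1 (positions 13-13)
Total groups: 6

6


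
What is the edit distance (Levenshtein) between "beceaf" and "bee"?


Computing edit distance: "beceaf" -> "bee"
DP table:
           b    e    e
      0    1    2    3
  b   1    0    1    2
  e   2    1    0    1
  c   3    2    1    1
  e   4    3    2    1
  a   5    4    3    2
  f   6    5    4    3
Edit distance = dp[6][3] = 3

3


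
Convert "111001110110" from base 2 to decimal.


Input: "111001110110" in base 2
Positional expansion:
  Digit '1' (value 1) x 2^11 = 2048
  Digit '1' (value 1) x 2^10 = 1024
  Digit '1' (value 1) x 2^9 = 512
  Digit '0' (value 0) x 2^8 = 0
  Digit '0' (value 0) x 2^7 = 0
  Digit '1' (value 1) x 2^6 = 64
  Digit '1' (value 1) x 2^5 = 32
  Digit '1' (value 1) x 2^4 = 16
  Digit '0' (value 0) x 2^3 = 0
  Digit '1' (value 1) x 2^2 = 4
  Digit '1' (value 1) x 2^1 = 2
  Digit '0' (value 0) x 2^0 = 0
Sum = 3702

3702


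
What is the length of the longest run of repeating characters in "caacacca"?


Input: "caacacca"
Scanning for longest run:
  Position 1 ('a'): new char, reset run to 1
  Position 2 ('a'): continues run of 'a', length=2
  Position 3 ('c'): new char, reset run to 1
  Position 4 ('a'): new char, reset run to 1
  Position 5 ('c'): new char, reset run to 1
  Position 6 ('c'): continues run of 'c', length=2
  Position 7 ('a'): new char, reset run to 1
Longest run: 'a' with length 2

2


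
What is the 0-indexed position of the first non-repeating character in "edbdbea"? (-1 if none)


Input: edbdbea
Character frequencies:
  'a': 1
  'b': 2
  'd': 2
  'e': 2
Scanning left to right for freq == 1:
  Position 0 ('e'): freq=2, skip
  Position 1 ('d'): freq=2, skip
  Position 2 ('b'): freq=2, skip
  Position 3 ('d'): freq=2, skip
  Position 4 ('b'): freq=2, skip
  Position 5 ('e'): freq=2, skip
  Position 6 ('a'): unique! => answer = 6

6


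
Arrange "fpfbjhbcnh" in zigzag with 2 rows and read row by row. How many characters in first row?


Zigzag "fpfbjhbcnh" into 2 rows:
Placing characters:
  'f' => row 0
  'p' => row 1
  'f' => row 0
  'b' => row 1
  'j' => row 0
  'h' => row 1
  'b' => row 0
  'c' => row 1
  'n' => row 0
  'h' => row 1
Rows:
  Row 0: "ffjbn"
  Row 1: "pbhch"
First row length: 5

5


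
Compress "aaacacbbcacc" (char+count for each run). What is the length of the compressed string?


Input: aaacacbbcacc
Runs:
  'a' x 3 => "a3"
  'c' x 1 => "c1"
  'a' x 1 => "a1"
  'c' x 1 => "c1"
  'b' x 2 => "b2"
  'c' x 1 => "c1"
  'a' x 1 => "a1"
  'c' x 2 => "c2"
Compressed: "a3c1a1c1b2c1a1c2"
Compressed length: 16

16


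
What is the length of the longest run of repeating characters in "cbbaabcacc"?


Input: "cbbaabcacc"
Scanning for longest run:
  Position 1 ('b'): new char, reset run to 1
  Position 2 ('b'): continues run of 'b', length=2
  Position 3 ('a'): new char, reset run to 1
  Position 4 ('a'): continues run of 'a', length=2
  Position 5 ('b'): new char, reset run to 1
  Position 6 ('c'): new char, reset run to 1
  Position 7 ('a'): new char, reset run to 1
  Position 8 ('c'): new char, reset run to 1
  Position 9 ('c'): continues run of 'c', length=2
Longest run: 'b' with length 2

2


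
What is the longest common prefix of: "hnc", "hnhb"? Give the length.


Words: hnc, hnhb
  Position 0: all 'h' => match
  Position 1: all 'n' => match
  Position 2: ('c', 'h') => mismatch, stop
LCP = "hn" (length 2)

2


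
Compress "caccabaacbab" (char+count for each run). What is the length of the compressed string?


Input: caccabaacbab
Runs:
  'c' x 1 => "c1"
  'a' x 1 => "a1"
  'c' x 2 => "c2"
  'a' x 1 => "a1"
  'b' x 1 => "b1"
  'a' x 2 => "a2"
  'c' x 1 => "c1"
  'b' x 1 => "b1"
  'a' x 1 => "a1"
  'b' x 1 => "b1"
Compressed: "c1a1c2a1b1a2c1b1a1b1"
Compressed length: 20

20


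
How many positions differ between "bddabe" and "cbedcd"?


Comparing "bddabe" and "cbedcd" position by position:
  Position 0: 'b' vs 'c' => DIFFER
  Position 1: 'd' vs 'b' => DIFFER
  Position 2: 'd' vs 'e' => DIFFER
  Position 3: 'a' vs 'd' => DIFFER
  Position 4: 'b' vs 'c' => DIFFER
  Position 5: 'e' vs 'd' => DIFFER
Positions that differ: 6

6
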